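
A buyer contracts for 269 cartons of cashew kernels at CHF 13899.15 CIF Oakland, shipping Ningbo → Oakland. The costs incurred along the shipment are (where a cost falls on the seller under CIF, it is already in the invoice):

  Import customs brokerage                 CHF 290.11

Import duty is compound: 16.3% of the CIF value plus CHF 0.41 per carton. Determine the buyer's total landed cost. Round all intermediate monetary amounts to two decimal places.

Total landed cost: CHF 16565.11

CIF: the seller pays costs through ocean freight and marine insurance to the destination port.
The CIF price already equals the CIF value: 13899.15
Ad valorem component: 13899.15 × 16.3% = 2265.56
Specific component: 269 × 0.41 = 110.29
Import duty = 2265.56 + 110.29 = 2375.85
Buyer bears: brokerage 290.11 + duty 2375.85 = 2665.96
Landed cost = invoice 13899.15 + 2665.96 = 16565.11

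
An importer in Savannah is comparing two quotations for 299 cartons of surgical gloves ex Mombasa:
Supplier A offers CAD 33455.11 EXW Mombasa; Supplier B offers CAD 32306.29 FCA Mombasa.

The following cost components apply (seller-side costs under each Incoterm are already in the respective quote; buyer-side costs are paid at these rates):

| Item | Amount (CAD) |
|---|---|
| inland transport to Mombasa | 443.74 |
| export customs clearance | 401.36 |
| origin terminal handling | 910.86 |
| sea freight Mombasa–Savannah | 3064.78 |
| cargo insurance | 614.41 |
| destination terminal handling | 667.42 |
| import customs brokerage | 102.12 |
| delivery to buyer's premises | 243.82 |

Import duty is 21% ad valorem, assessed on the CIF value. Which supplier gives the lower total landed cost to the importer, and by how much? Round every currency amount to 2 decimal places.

Supplier B is cheaper by CAD 2412.64

Supplier A (EXW):
CIF value = EXW price + inland to port + export clearance + origin terminal + freight + insurance = 33455.11 + 443.74 + 401.36 + 910.86 + 3064.78 + 614.41 = 38890.26
Import duty = 38890.26 × 21% = 8166.95
Buyer bears (A): 443.74 + 401.36 + 910.86 + 3064.78 + 614.41 + 667.42 + 102.12 + 243.82 = 6448.51
Landed cost (A) = invoice 33455.11 + 6448.51 + duty 8166.95 = 48070.57
Supplier B (FCA):
CIF value = FCA price + origin terminal + freight + insurance = 32306.29 + 910.86 + 3064.78 + 614.41 = 36896.34
Import duty = 36896.34 × 21% = 7748.23
Buyer bears (B): 910.86 + 3064.78 + 614.41 + 667.42 + 102.12 + 243.82 = 5603.41
Landed cost (B) = invoice 32306.29 + 5603.41 + duty 7748.23 = 45657.93
Difference = |48070.57 − 45657.93| = 2412.64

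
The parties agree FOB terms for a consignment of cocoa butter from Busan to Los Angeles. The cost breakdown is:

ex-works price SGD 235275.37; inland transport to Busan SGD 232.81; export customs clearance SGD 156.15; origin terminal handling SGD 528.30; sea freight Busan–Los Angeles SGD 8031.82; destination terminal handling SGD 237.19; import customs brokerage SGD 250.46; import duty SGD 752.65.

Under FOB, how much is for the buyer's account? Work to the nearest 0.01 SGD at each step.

Buyer's account: SGD 9272.12

FOB: the seller bears costs until goods are on board at the origin port; the buyer bears freight, insurance and all costs thereafter.
Seller's account: goods 235275.37 + inland to port 232.81 + export clearance 156.15 + origin terminal 528.30 = 236192.63
Buyer's account: freight 8031.82 + destination terminal 237.19 + brokerage 250.46 + duty 752.65 = 9272.12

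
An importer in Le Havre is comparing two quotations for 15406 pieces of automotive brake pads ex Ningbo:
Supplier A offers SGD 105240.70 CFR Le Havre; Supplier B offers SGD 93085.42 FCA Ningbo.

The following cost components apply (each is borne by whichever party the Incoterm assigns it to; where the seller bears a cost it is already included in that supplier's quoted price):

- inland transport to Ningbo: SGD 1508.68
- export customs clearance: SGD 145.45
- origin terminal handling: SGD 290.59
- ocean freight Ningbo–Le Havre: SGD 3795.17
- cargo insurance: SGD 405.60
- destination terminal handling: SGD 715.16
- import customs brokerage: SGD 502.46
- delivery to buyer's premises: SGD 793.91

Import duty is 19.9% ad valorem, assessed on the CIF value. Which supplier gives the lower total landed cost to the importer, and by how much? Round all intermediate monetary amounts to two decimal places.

Supplier A (CFR):
CIF value = CFR price + insurance = 105240.70 + 405.60 = 105646.30
Import duty = 105646.30 × 19.9% = 21023.61
Buyer bears (A): 405.60 + 715.16 + 502.46 + 793.91 = 2417.13
Landed cost (A) = invoice 105240.70 + 2417.13 + duty 21023.61 = 128681.44
Supplier B (FCA):
CIF value = FCA price + origin terminal + freight + insurance = 93085.42 + 290.59 + 3795.17 + 405.60 = 97576.78
Import duty = 97576.78 × 19.9% = 19417.78
Buyer bears (B): 290.59 + 3795.17 + 405.60 + 715.16 + 502.46 + 793.91 = 6502.89
Landed cost (B) = invoice 93085.42 + 6502.89 + duty 19417.78 = 119006.09
Difference = |128681.44 − 119006.09| = 9675.35

Supplier B is cheaper by SGD 9675.35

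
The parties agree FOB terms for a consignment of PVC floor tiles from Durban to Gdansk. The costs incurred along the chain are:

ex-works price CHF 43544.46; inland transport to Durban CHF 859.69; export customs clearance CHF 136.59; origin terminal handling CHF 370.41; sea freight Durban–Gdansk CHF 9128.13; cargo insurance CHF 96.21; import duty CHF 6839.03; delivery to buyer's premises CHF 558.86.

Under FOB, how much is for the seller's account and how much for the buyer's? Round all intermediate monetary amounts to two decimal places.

FOB: the seller bears costs until goods are on board at the origin port; the buyer bears freight, insurance and all costs thereafter.
Seller's account: goods 43544.46 + inland to port 859.69 + export clearance 136.59 + origin terminal 370.41 = 44911.15
Buyer's account: freight 9128.13 + insurance 96.21 + duty 6839.03 + delivery 558.86 = 16622.23

Seller: CHF 44911.15; buyer: CHF 16622.23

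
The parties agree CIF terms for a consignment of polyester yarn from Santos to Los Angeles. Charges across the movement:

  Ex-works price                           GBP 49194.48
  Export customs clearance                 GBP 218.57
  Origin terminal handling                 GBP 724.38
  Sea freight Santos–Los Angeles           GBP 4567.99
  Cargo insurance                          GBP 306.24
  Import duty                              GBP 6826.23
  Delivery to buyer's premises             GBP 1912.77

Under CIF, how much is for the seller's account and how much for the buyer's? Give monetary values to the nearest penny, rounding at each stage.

Seller: GBP 55011.66; buyer: GBP 8739.00

CIF: the seller pays costs through ocean freight and marine insurance to the destination port.
Seller's account: goods 49194.48 + export clearance 218.57 + origin terminal 724.38 + freight 4567.99 + insurance 306.24 = 55011.66
Buyer's account: duty 6826.23 + delivery 1912.77 = 8739.00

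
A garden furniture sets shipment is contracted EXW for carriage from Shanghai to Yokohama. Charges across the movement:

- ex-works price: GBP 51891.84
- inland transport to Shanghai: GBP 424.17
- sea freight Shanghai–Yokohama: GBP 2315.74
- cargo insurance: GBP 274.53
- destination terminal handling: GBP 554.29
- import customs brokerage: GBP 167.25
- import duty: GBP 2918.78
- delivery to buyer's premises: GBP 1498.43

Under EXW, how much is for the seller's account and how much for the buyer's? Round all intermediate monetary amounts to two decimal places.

Seller: GBP 51891.84; buyer: GBP 8153.19

EXW: the seller makes goods available at their premises; the buyer bears all onward costs.
Seller's account: goods 51891.84 = 51891.84
Buyer's account: inland to port 424.17 + freight 2315.74 + insurance 274.53 + destination terminal 554.29 + brokerage 167.25 + duty 2918.78 + delivery 1498.43 = 8153.19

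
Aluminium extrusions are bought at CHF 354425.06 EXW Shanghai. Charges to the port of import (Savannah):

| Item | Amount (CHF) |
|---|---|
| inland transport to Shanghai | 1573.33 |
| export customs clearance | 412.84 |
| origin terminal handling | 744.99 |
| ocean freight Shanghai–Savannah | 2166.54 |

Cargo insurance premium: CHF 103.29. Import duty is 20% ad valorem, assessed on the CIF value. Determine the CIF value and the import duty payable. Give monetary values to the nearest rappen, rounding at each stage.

CIF = EXW price + pre-shipment costs + freight + insurance
CIF = 354425.06 + 1573.33 + 412.84 + 744.99 + 2166.54 + 103.29 = 359426.05
Import duty = 359426.05 × 20% = 71885.21

CIF value: CHF 359426.05; import duty: CHF 71885.21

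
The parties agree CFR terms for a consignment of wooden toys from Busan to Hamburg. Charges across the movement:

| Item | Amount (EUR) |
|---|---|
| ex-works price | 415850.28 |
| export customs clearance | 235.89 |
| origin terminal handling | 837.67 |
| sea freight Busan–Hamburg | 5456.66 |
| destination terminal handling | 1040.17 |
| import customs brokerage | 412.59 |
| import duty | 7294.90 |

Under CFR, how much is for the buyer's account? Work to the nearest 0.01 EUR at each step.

Buyer's account: EUR 8747.66

CFR: the seller pays costs through ocean freight to the destination port, but not insurance.
Seller's account: goods 415850.28 + export clearance 235.89 + origin terminal 837.67 + freight 5456.66 = 422380.50
Buyer's account: destination terminal 1040.17 + brokerage 412.59 + duty 7294.90 = 8747.66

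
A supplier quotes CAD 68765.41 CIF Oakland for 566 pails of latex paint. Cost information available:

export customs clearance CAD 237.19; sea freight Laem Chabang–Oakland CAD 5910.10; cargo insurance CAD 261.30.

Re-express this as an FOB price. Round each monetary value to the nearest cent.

FOB price: CAD 62594.01

Not relevant to the conversion: export clearance — on the seller under both CIF and FOB; already in the CIF price and stays in the FOB price.
From CIF to FOB, the seller no longer bears: freight, insurance.
FOB price = 68765.41 − 5910.10 − 261.30 = 62594.01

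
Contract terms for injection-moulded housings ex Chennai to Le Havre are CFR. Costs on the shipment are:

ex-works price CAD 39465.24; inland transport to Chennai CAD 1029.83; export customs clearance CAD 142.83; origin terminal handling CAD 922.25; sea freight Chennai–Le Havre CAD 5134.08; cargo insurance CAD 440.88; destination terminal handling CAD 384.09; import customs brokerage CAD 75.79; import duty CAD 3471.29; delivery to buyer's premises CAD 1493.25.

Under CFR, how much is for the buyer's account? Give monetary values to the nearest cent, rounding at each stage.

Buyer's account: CAD 5865.30

CFR: the seller pays costs through ocean freight to the destination port, but not insurance.
Seller's account: goods 39465.24 + inland to port 1029.83 + export clearance 142.83 + origin terminal 922.25 + freight 5134.08 = 46694.23
Buyer's account: insurance 440.88 + destination terminal 384.09 + brokerage 75.79 + duty 3471.29 + delivery 1493.25 = 5865.30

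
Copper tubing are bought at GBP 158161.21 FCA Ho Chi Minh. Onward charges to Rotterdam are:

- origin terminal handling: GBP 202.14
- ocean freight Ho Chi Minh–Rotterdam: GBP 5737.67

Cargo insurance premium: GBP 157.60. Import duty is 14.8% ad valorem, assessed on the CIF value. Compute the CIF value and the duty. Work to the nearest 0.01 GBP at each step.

CIF value: GBP 164258.62; import duty: GBP 24310.28

CIF = FCA price + pre-shipment costs + freight + insurance
CIF = 158161.21 + 202.14 + 5737.67 + 157.60 = 164258.62
Import duty = 164258.62 × 14.8% = 24310.28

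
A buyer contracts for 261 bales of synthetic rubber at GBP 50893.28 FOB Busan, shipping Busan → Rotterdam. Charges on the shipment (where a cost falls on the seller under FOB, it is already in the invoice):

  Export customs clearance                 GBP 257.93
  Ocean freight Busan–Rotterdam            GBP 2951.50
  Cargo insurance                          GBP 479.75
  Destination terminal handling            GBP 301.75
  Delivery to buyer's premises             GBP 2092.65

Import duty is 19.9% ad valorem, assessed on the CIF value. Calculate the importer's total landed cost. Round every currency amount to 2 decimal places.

FOB: the seller bears costs until goods are on board at the origin port; the buyer bears freight, insurance and all costs thereafter.
Already in the invoice (seller's account under FOB): export clearance — exclude.
CIF value = FOB price + freight + insurance = 50893.28 + 2951.50 + 479.75 = 54324.53
Import duty = 54324.53 × 19.9% = 10810.58
Buyer bears: freight 2951.50 + insurance 479.75 + destination terminal 301.75 + delivery 2092.65 + duty 10810.58 = 16636.23
Landed cost = invoice 50893.28 + 16636.23 = 67529.51

Total landed cost: GBP 67529.51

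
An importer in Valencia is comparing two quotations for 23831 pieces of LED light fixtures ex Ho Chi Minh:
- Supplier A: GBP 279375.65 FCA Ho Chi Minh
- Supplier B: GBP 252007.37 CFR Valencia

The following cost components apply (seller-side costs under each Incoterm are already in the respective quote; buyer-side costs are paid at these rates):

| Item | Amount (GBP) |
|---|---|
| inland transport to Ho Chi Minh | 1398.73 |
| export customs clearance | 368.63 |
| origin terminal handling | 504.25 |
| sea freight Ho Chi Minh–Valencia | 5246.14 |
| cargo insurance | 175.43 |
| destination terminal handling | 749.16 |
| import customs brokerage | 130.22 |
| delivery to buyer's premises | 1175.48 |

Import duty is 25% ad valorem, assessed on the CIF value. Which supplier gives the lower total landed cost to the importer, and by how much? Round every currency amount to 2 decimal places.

Supplier B is cheaper by GBP 41398.34

Supplier A (FCA):
CIF value = FCA price + origin terminal + freight + insurance = 279375.65 + 504.25 + 5246.14 + 175.43 = 285301.47
Import duty = 285301.47 × 25% = 71325.37
Buyer bears (A): 504.25 + 5246.14 + 175.43 + 749.16 + 130.22 + 1175.48 = 7980.68
Landed cost (A) = invoice 279375.65 + 7980.68 + duty 71325.37 = 358681.70
Supplier B (CFR):
CIF value = CFR price + insurance = 252007.37 + 175.43 = 252182.80
Import duty = 252182.80 × 25% = 63045.70
Buyer bears (B): 175.43 + 749.16 + 130.22 + 1175.48 = 2230.29
Landed cost (B) = invoice 252007.37 + 2230.29 + duty 63045.70 = 317283.36
Difference = |358681.70 − 317283.36| = 41398.34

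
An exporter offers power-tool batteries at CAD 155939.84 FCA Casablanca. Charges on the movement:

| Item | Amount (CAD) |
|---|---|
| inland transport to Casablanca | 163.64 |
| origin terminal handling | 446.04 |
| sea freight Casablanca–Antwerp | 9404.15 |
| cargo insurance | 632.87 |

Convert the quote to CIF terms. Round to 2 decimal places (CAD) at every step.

Not relevant to the conversion: inland to port — on the seller under both FCA and CIF; already in the FCA price and stays in the CIF price.
From FCA to CIF, the seller additionally bears: origin terminal, freight, insurance.
CIF price = 155939.84 + 446.04 + 9404.15 + 632.87 = 166422.90

CIF price: CAD 166422.90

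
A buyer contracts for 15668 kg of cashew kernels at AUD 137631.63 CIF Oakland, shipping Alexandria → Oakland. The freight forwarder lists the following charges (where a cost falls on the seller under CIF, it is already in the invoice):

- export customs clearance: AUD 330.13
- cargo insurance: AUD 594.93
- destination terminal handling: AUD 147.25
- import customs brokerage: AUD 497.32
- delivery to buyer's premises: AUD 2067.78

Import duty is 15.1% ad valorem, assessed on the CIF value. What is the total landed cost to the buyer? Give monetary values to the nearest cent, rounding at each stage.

CIF: the seller pays costs through ocean freight and marine insurance to the destination port.
Already in the invoice (seller's account under CIF): export clearance, insurance — exclude.
The CIF price already equals the CIF value: 137631.63
Import duty = 137631.63 × 15.1% = 20782.38
Buyer bears: destination terminal 147.25 + brokerage 497.32 + delivery 2067.78 + duty 20782.38 = 23494.73
Landed cost = invoice 137631.63 + 23494.73 = 161126.36

Total landed cost: AUD 161126.36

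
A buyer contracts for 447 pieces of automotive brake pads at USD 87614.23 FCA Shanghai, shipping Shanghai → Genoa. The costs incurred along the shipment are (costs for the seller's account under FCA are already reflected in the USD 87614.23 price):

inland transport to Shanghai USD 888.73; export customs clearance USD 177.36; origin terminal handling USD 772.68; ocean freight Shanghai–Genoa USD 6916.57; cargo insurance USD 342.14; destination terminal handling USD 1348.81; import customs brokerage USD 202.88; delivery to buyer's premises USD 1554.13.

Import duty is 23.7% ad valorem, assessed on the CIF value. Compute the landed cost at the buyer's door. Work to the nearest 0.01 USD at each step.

Total landed cost: USD 121419.45

FCA: the seller delivers export-cleared goods to the carrier; the buyer bears costs from that point.
Already in the invoice (seller's account under FCA): inland to port, export clearance — exclude.
CIF value = FCA price + origin terminal + freight + insurance = 87614.23 + 772.68 + 6916.57 + 342.14 = 95645.62
Import duty = 95645.62 × 23.7% = 22668.01
Buyer bears: origin terminal 772.68 + freight 6916.57 + insurance 342.14 + destination terminal 1348.81 + brokerage 202.88 + delivery 1554.13 + duty 22668.01 = 33805.22
Landed cost = invoice 87614.23 + 33805.22 = 121419.45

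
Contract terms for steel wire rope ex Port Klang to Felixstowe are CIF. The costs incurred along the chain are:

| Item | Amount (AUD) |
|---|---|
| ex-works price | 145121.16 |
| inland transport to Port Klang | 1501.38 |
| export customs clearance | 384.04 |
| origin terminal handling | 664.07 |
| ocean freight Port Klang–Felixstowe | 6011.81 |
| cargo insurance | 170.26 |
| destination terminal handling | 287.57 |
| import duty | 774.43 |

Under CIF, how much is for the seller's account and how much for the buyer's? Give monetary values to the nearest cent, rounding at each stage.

CIF: the seller pays costs through ocean freight and marine insurance to the destination port.
Seller's account: goods 145121.16 + inland to port 1501.38 + export clearance 384.04 + origin terminal 664.07 + freight 6011.81 + insurance 170.26 = 153852.72
Buyer's account: destination terminal 287.57 + duty 774.43 = 1062.00

Seller: AUD 153852.72; buyer: AUD 1062.00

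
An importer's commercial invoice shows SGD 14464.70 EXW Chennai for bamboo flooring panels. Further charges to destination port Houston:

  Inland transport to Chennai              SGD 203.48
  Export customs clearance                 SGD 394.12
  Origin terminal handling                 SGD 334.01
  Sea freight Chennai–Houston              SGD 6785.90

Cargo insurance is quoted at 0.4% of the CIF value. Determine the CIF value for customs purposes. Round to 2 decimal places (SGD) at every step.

Let C be the CIF value. C = EXW price + pre-shipment costs + freight + 0.4% × C
C − 0.4% × C = 14464.70 + 203.48 + 394.12 + 334.01 + 6785.90
0.996 × C = 22182.21
C = 22182.21 / 0.996 = 22271.30
Insurance premium = 0.4% × 22271.30 = 89.09

CIF value: SGD 22271.30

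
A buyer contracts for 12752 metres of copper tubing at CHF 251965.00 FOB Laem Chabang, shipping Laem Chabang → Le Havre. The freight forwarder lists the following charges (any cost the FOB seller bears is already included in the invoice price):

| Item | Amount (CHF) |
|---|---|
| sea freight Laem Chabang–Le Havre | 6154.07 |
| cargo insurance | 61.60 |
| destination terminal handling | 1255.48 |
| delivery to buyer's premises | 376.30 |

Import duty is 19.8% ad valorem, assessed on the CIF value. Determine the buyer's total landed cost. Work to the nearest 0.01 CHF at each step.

FOB: the seller bears costs until goods are on board at the origin port; the buyer bears freight, insurance and all costs thereafter.
CIF value = FOB price + freight + insurance = 251965.00 + 6154.07 + 61.60 = 258180.67
Import duty = 258180.67 × 19.8% = 51119.77
Buyer bears: freight 6154.07 + insurance 61.60 + destination terminal 1255.48 + delivery 376.30 + duty 51119.77 = 58967.22
Landed cost = invoice 251965.00 + 58967.22 = 310932.22

Total landed cost: CHF 310932.22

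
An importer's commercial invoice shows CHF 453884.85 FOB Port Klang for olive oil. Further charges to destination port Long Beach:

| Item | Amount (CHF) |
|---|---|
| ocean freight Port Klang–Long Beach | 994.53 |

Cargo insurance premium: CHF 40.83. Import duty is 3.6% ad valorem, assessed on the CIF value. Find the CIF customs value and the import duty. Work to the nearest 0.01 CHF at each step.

CIF value: CHF 454920.21; import duty: CHF 16377.13

CIF = FOB price + freight + insurance
CIF = 453884.85 + 994.53 + 40.83 = 454920.21
Import duty = 454920.21 × 3.6% = 16377.13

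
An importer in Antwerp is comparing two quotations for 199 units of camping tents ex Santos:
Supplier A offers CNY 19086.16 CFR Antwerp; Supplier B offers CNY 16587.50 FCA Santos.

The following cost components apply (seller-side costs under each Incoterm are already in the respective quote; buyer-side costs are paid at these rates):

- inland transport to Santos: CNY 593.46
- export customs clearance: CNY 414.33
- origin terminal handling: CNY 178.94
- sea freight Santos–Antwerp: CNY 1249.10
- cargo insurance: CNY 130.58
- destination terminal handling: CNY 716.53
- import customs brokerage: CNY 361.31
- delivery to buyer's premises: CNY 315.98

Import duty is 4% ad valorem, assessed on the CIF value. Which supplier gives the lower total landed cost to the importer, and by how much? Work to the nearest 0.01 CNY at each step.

Supplier B is cheaper by CNY 1113.45

Supplier A (CFR):
CIF value = CFR price + insurance = 19086.16 + 130.58 = 19216.74
Import duty = 19216.74 × 4% = 768.67
Buyer bears (A): 130.58 + 716.53 + 361.31 + 315.98 = 1524.40
Landed cost (A) = invoice 19086.16 + 1524.40 + duty 768.67 = 21379.23
Supplier B (FCA):
CIF value = FCA price + origin terminal + freight + insurance = 16587.50 + 178.94 + 1249.10 + 130.58 = 18146.12
Import duty = 18146.12 × 4% = 725.84
Buyer bears (B): 178.94 + 1249.10 + 130.58 + 716.53 + 361.31 + 315.98 = 2952.44
Landed cost (B) = invoice 16587.50 + 2952.44 + duty 725.84 = 20265.78
Difference = |21379.23 − 20265.78| = 1113.45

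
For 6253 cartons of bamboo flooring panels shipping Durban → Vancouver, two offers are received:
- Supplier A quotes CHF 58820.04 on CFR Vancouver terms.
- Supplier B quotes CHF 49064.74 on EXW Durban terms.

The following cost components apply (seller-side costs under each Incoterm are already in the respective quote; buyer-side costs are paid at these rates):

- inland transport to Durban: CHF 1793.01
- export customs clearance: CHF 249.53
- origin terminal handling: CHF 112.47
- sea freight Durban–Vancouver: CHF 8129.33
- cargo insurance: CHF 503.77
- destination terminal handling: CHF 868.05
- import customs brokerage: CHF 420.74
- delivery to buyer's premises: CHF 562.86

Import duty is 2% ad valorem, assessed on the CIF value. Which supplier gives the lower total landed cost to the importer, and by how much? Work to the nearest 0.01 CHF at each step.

Supplier A (CFR):
CIF value = CFR price + insurance = 58820.04 + 503.77 = 59323.81
Import duty = 59323.81 × 2% = 1186.48
Buyer bears (A): 503.77 + 868.05 + 420.74 + 562.86 = 2355.42
Landed cost (A) = invoice 58820.04 + 2355.42 + duty 1186.48 = 62361.94
Supplier B (EXW):
CIF value = EXW price + inland to port + export clearance + origin terminal + freight + insurance = 49064.74 + 1793.01 + 249.53 + 112.47 + 8129.33 + 503.77 = 59852.85
Import duty = 59852.85 × 2% = 1197.06
Buyer bears (B): 1793.01 + 249.53 + 112.47 + 8129.33 + 503.77 + 868.05 + 420.74 + 562.86 = 12639.76
Landed cost (B) = invoice 49064.74 + 12639.76 + duty 1197.06 = 62901.56
Difference = |62361.94 − 62901.56| = 539.62

Supplier A is cheaper by CHF 539.62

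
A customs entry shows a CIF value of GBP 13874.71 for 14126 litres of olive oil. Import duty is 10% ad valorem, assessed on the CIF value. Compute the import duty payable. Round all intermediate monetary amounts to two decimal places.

Import duty: GBP 1387.47

Import duty = 13874.71 × 10% = 1387.47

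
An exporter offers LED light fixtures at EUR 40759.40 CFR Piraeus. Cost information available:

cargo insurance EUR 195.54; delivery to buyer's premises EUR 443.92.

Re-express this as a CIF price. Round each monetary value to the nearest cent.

Not relevant to the conversion: delivery — on the buyer under both terms; not part of either seller's price.
From CFR to CIF, the seller additionally bears: insurance.
CIF price = 40759.40 + 195.54 = 40954.94

CIF price: EUR 40954.94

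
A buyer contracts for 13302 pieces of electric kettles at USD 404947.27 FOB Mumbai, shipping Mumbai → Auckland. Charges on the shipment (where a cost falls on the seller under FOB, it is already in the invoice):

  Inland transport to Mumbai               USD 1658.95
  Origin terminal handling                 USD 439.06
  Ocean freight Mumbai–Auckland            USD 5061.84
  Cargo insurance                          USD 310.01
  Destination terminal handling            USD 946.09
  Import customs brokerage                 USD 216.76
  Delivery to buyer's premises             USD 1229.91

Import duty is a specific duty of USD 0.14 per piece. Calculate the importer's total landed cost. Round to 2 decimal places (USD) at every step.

Total landed cost: USD 414574.16

FOB: the seller bears costs until goods are on board at the origin port; the buyer bears freight, insurance and all costs thereafter.
Already in the invoice (seller's account under FOB): inland to port, origin terminal — exclude.
CIF value = FOB price + freight + insurance = 404947.27 + 5061.84 + 310.01 = 410319.12
Import duty = 13302 × 0.14 = 1862.28
Buyer bears: freight 5061.84 + insurance 310.01 + destination terminal 946.09 + brokerage 216.76 + delivery 1229.91 + duty 1862.28 = 9626.89
Landed cost = invoice 404947.27 + 9626.89 = 414574.16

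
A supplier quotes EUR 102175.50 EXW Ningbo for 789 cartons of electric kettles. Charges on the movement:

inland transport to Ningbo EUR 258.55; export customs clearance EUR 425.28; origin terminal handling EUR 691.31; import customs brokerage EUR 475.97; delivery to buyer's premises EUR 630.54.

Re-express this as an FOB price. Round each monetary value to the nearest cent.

FOB price: EUR 103550.64

Not relevant to the conversion: delivery, brokerage — on the buyer under both terms; not part of either seller's price.
From EXW to FOB, the seller additionally bears: inland to port, export clearance, origin terminal.
FOB price = 102175.50 + 258.55 + 425.28 + 691.31 = 103550.64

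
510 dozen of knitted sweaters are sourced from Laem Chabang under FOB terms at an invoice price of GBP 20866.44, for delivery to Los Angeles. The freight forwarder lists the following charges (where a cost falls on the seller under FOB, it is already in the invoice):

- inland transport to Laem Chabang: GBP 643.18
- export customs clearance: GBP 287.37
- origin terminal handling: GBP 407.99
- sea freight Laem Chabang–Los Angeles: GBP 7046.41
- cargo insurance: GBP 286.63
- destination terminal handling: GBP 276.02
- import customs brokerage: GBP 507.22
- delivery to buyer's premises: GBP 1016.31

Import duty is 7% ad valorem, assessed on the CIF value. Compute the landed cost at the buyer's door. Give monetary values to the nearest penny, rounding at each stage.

Total landed cost: GBP 31972.99

FOB: the seller bears costs until goods are on board at the origin port; the buyer bears freight, insurance and all costs thereafter.
Already in the invoice (seller's account under FOB): inland to port, export clearance, origin terminal — exclude.
CIF value = FOB price + freight + insurance = 20866.44 + 7046.41 + 286.63 = 28199.48
Import duty = 28199.48 × 7% = 1973.96
Buyer bears: freight 7046.41 + insurance 286.63 + destination terminal 276.02 + brokerage 507.22 + delivery 1016.31 + duty 1973.96 = 11106.55
Landed cost = invoice 20866.44 + 11106.55 = 31972.99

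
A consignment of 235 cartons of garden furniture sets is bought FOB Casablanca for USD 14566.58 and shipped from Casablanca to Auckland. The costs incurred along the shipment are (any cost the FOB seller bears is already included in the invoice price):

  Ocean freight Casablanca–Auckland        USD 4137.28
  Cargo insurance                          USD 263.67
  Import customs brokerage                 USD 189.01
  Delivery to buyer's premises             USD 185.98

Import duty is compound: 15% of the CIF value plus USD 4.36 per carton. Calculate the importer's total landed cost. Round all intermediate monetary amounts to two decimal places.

FOB: the seller bears costs until goods are on board at the origin port; the buyer bears freight, insurance and all costs thereafter.
CIF value = FOB price + freight + insurance = 14566.58 + 4137.28 + 263.67 = 18967.53
Ad valorem component: 18967.53 × 15% = 2845.13
Specific component: 235 × 4.36 = 1024.60
Import duty = 2845.13 + 1024.60 = 3869.73
Buyer bears: freight 4137.28 + insurance 263.67 + brokerage 189.01 + delivery 185.98 + duty 3869.73 = 8645.67
Landed cost = invoice 14566.58 + 8645.67 = 23212.25

Total landed cost: USD 23212.25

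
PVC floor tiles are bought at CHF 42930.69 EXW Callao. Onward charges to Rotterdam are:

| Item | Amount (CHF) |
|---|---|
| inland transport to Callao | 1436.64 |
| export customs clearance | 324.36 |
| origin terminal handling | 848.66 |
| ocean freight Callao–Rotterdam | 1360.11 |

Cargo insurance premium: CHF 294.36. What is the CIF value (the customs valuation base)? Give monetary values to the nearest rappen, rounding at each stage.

CIF = EXW price + pre-shipment costs + freight + insurance
CIF = 42930.69 + 1436.64 + 324.36 + 848.66 + 1360.11 + 294.36 = 47194.82

CIF value: CHF 47194.82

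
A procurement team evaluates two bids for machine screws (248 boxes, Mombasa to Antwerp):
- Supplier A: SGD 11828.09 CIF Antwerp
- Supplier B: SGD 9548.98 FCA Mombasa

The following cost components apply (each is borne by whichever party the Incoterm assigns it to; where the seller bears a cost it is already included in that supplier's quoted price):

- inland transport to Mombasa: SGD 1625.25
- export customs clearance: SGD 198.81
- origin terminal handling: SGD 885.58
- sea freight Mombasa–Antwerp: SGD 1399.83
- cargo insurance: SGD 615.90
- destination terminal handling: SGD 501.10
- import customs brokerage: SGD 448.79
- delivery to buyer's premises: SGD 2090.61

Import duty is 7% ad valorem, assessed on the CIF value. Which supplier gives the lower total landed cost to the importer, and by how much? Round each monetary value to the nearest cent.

Supplier A (CIF):
The CIF price already equals the CIF value: 11828.09
Import duty = 11828.09 × 7% = 827.97
Buyer bears (A): 501.10 + 448.79 + 2090.61 = 3040.50
Landed cost (A) = invoice 11828.09 + 3040.50 + duty 827.97 = 15696.56
Supplier B (FCA):
CIF value = FCA price + origin terminal + freight + insurance = 9548.98 + 885.58 + 1399.83 + 615.90 = 12450.29
Import duty = 12450.29 × 7% = 871.52
Buyer bears (B): 885.58 + 1399.83 + 615.90 + 501.10 + 448.79 + 2090.61 = 5941.81
Landed cost (B) = invoice 9548.98 + 5941.81 + duty 871.52 = 16362.31
Difference = |15696.56 − 16362.31| = 665.75

Supplier A is cheaper by SGD 665.75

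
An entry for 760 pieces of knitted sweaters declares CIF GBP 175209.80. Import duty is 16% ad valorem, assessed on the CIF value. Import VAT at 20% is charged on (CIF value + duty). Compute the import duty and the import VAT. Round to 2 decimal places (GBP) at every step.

Import duty: GBP 28033.57; import VAT: GBP 40648.67

Import duty = 175209.80 × 16% = 28033.57
VAT base = CIF + duty = 175209.80 + 28033.57 = 203243.37
Import VAT = 203243.37 × 20% = 40648.67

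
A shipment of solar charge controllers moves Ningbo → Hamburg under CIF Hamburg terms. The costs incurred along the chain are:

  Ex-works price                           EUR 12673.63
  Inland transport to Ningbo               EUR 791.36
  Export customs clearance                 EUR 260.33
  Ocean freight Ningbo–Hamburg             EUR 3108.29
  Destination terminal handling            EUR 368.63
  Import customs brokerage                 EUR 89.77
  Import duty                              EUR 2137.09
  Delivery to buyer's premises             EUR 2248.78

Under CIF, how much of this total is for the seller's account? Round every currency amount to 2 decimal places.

Seller's account: EUR 16833.61

CIF: the seller pays costs through ocean freight and marine insurance to the destination port.
Seller's account: goods 12673.63 + inland to port 791.36 + export clearance 260.33 + freight 3108.29 = 16833.61
Buyer's account: destination terminal 368.63 + brokerage 89.77 + duty 2137.09 + delivery 2248.78 = 4844.27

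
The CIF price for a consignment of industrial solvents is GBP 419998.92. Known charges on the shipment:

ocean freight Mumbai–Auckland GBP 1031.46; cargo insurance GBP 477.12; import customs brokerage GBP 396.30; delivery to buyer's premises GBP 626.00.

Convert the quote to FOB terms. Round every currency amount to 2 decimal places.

Not relevant to the conversion: delivery, brokerage — on the buyer under both terms; not part of either seller's price.
From CIF to FOB, the seller no longer bears: freight, insurance.
FOB price = 419998.92 − 1031.46 − 477.12 = 418490.34

FOB price: GBP 418490.34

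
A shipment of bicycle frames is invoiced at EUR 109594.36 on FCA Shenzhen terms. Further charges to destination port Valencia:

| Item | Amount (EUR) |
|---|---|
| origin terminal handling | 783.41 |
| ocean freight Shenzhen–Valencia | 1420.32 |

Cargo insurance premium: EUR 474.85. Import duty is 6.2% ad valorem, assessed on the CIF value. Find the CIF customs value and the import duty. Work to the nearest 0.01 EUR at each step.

CIF = FCA price + pre-shipment costs + freight + insurance
CIF = 109594.36 + 783.41 + 1420.32 + 474.85 = 112272.94
Import duty = 112272.94 × 6.2% = 6960.92

CIF value: EUR 112272.94; import duty: EUR 6960.92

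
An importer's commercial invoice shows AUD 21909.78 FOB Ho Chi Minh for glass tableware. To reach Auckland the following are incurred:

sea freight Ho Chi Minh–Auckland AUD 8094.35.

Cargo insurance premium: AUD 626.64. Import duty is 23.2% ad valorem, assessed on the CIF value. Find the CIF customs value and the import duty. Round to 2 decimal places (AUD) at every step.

CIF value: AUD 30630.77; import duty: AUD 7106.34

CIF = FOB price + freight + insurance
CIF = 21909.78 + 8094.35 + 626.64 = 30630.77
Import duty = 30630.77 × 23.2% = 7106.34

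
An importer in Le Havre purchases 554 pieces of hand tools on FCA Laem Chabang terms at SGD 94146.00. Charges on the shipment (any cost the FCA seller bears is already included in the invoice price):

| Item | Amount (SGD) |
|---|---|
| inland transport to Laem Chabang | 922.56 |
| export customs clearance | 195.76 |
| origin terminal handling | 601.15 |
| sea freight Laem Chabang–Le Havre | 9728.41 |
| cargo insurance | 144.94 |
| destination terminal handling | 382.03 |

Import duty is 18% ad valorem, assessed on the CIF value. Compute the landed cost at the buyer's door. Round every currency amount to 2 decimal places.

Total landed cost: SGD 123834.22

FCA: the seller delivers export-cleared goods to the carrier; the buyer bears costs from that point.
Already in the invoice (seller's account under FCA): inland to port, export clearance — exclude.
CIF value = FCA price + origin terminal + freight + insurance = 94146.00 + 601.15 + 9728.41 + 144.94 = 104620.50
Import duty = 104620.50 × 18% = 18831.69
Buyer bears: origin terminal 601.15 + freight 9728.41 + insurance 144.94 + destination terminal 382.03 + duty 18831.69 = 29688.22
Landed cost = invoice 94146.00 + 29688.22 = 123834.22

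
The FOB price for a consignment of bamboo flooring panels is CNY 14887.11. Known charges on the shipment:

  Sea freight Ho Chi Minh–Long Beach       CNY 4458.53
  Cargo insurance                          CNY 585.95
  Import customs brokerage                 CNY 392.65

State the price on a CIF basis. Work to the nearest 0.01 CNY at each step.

Not relevant to the conversion: brokerage — on the buyer under both terms; not part of either seller's price.
From FOB to CIF, the seller additionally bears: freight, insurance.
CIF price = 14887.11 + 4458.53 + 585.95 = 19931.59

CIF price: CNY 19931.59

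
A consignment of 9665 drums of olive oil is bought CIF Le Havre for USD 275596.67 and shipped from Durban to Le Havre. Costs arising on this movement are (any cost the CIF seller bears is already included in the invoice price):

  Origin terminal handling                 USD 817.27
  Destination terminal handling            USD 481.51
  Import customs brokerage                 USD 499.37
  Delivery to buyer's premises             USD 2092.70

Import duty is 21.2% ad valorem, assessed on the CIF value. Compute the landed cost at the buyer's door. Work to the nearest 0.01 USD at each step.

Total landed cost: USD 337096.74

CIF: the seller pays costs through ocean freight and marine insurance to the destination port.
Already in the invoice (seller's account under CIF): origin terminal — exclude.
The CIF price already equals the CIF value: 275596.67
Import duty = 275596.67 × 21.2% = 58426.49
Buyer bears: destination terminal 481.51 + brokerage 499.37 + delivery 2092.70 + duty 58426.49 = 61500.07
Landed cost = invoice 275596.67 + 61500.07 = 337096.74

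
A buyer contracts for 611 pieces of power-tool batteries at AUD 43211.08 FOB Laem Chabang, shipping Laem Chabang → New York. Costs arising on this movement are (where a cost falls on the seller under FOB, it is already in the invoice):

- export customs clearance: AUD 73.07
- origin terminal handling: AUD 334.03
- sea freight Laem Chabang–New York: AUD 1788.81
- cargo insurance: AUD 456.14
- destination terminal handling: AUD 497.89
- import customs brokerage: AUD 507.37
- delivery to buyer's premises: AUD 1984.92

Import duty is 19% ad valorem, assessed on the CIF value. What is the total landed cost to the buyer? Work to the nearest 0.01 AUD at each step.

Total landed cost: AUD 57082.86

FOB: the seller bears costs until goods are on board at the origin port; the buyer bears freight, insurance and all costs thereafter.
Already in the invoice (seller's account under FOB): export clearance, origin terminal — exclude.
CIF value = FOB price + freight + insurance = 43211.08 + 1788.81 + 456.14 = 45456.03
Import duty = 45456.03 × 19% = 8636.65
Buyer bears: freight 1788.81 + insurance 456.14 + destination terminal 497.89 + brokerage 507.37 + delivery 1984.92 + duty 8636.65 = 13871.78
Landed cost = invoice 43211.08 + 13871.78 = 57082.86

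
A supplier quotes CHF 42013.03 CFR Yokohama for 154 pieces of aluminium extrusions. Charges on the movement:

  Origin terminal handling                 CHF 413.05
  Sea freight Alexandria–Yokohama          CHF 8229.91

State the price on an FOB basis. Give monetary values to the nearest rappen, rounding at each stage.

FOB price: CHF 33783.12

Not relevant to the conversion: origin terminal — on the seller under both CFR and FOB; already in the CFR price and stays in the FOB price.
From CFR to FOB, the seller no longer bears: freight.
FOB price = 42013.03 − 8229.91 = 33783.12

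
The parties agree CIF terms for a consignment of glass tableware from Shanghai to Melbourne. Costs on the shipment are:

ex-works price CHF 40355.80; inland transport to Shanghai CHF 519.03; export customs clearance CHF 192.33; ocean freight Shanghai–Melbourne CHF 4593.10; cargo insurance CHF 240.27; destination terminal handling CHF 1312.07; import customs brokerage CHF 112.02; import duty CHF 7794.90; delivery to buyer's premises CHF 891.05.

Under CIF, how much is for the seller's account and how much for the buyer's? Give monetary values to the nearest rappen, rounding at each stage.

CIF: the seller pays costs through ocean freight and marine insurance to the destination port.
Seller's account: goods 40355.80 + inland to port 519.03 + export clearance 192.33 + freight 4593.10 + insurance 240.27 = 45900.53
Buyer's account: destination terminal 1312.07 + brokerage 112.02 + duty 7794.90 + delivery 891.05 = 10110.04

Seller: CHF 45900.53; buyer: CHF 10110.04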